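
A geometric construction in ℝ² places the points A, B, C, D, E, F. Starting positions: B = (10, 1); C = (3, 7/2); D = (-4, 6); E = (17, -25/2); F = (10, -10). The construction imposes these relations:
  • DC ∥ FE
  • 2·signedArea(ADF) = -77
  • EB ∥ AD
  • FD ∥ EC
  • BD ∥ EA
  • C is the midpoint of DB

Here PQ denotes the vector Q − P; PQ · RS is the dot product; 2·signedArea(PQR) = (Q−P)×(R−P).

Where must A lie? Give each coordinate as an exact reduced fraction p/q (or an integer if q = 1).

A = (3, -15/2)

1. A_x = 3  [EB ∥ AD ∩ BD ∥ EA]
2. A_y = -15/2  [EB ∥ AD ∩ BD ∥ EA]
   → A = (3, -15/2)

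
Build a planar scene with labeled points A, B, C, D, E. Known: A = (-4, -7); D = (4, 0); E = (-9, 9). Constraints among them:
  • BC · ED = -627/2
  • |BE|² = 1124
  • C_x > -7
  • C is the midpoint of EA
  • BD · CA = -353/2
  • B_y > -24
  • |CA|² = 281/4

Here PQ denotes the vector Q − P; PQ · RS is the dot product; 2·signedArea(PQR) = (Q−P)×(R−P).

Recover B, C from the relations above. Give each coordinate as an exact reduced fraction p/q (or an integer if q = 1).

B = (1, -23)
C = (-13/2, 1)

1. C_x = -13/2  [C is the midpoint of EA]
2. C_y = 1  [C is the midpoint of EA]
   → C = (-13/2, 1)
3. B_x = 1  [BD · CA = -353/2 ∩ BC · ED = -627/2]
4. B_y = -23  [BD · CA = -353/2 ∩ BC · ED = -627/2]
   → B = (1, -23)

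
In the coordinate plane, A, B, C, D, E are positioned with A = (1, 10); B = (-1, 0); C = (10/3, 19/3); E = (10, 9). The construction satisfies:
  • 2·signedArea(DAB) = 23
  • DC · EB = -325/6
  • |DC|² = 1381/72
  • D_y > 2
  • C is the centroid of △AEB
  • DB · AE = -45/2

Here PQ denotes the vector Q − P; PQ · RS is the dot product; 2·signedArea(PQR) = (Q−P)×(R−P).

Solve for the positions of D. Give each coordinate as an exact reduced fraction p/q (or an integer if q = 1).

D = (7/4, 9/4)

1. D_x = 7/4  [DB · AE = -45/2 ∩ 2·signedArea(DAB) = 23]
2. D_y = 9/4  [DB · AE = -45/2 ∩ 2·signedArea(DAB) = 23]
   → D = (7/4, 9/4)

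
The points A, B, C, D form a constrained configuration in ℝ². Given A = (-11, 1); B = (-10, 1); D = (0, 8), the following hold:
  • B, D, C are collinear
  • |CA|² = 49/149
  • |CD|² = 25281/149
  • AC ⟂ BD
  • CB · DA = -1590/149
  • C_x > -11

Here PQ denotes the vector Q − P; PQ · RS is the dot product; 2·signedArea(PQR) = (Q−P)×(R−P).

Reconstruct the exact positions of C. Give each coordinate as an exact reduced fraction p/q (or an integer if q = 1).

1. C_x = -1590/149  [B, D, C are collinear ∩ AC ⟂ BD]
2. C_y = 79/149  [B, D, C are collinear ∩ AC ⟂ BD]
   → C = (-1590/149, 79/149)

C = (-1590/149, 79/149)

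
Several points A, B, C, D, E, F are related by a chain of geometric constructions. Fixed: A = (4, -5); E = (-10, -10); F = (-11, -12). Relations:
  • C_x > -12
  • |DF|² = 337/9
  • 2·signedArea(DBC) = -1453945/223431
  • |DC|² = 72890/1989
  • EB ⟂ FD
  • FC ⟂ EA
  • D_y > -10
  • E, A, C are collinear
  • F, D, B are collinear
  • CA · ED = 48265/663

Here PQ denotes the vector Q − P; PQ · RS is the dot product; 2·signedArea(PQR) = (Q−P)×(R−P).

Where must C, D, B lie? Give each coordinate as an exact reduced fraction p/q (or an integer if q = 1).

1. C_x = -2546/221  [E, A, C are collinear ∩ FC ⟂ EA]
2. C_y = -2330/221  [E, A, C are collinear ∩ FC ⟂ EA]
   → C = (-2546/221, -2330/221)
3. D_x = -17/3  [line 3430/221·x + 1225/221·y + 91385/663 = 0 ∩ |DF|² = 337/9]
4. D_y = -9  [line 3430/221·x + 1225/221·y + 91385/663 = 0 ∩ |DF|² = 337/9]
   → D = (-17/3, -9)
5. B_x = -3163/337  [2·signedArea(DBC) = -1453945/223431 ∩ F, D, B are collinear]
6. B_y = -3738/337  [2·signedArea(DBC) = -1453945/223431 ∩ F, D, B are collinear]
   → B = (-3163/337, -3738/337)

B = (-3163/337, -3738/337)
C = (-2546/221, -2330/221)
D = (-17/3, -9)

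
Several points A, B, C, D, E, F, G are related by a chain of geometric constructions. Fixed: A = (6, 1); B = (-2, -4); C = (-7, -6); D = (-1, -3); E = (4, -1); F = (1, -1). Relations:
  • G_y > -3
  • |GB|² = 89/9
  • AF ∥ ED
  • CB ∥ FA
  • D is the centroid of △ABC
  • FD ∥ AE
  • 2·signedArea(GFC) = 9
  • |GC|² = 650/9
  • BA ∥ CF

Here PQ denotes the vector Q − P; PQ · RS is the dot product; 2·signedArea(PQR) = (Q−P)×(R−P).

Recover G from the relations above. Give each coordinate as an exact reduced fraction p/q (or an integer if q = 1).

1. G_x = 2/3  [line 5·x + -8·y + -22 = 0 ∩ |GC|² = 650/9]
2. G_y = -7/3  [line 5·x + -8·y + -22 = 0 ∩ |GC|² = 650/9]
   → G = (2/3, -7/3)

G = (2/3, -7/3)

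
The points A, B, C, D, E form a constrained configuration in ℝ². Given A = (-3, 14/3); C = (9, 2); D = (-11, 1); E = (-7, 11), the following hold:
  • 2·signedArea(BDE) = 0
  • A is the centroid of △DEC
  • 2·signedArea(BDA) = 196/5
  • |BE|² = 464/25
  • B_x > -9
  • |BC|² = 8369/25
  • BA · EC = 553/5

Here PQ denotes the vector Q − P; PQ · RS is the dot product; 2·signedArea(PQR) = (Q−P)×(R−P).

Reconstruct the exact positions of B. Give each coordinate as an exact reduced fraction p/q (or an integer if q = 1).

1. B_x = -43/5  [2·signedArea(BDE) = 0 ∩ 2·signedArea(BDA) = 196/5]
2. B_y = 7  [2·signedArea(BDE) = 0 ∩ 2·signedArea(BDA) = 196/5]
   → B = (-43/5, 7)

B = (-43/5, 7)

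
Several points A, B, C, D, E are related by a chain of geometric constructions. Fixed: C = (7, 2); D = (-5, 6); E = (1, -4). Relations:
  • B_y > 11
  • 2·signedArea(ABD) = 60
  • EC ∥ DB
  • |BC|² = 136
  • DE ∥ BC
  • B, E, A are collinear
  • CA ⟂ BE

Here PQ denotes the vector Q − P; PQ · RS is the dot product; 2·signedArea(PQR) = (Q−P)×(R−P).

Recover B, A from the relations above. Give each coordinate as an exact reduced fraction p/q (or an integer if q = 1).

1. B_x = 1  [DE ∥ BC ∩ EC ∥ DB]
2. B_y = 12  [DE ∥ BC ∩ EC ∥ DB]
   → B = (1, 12)
3. A_x = 1  [B, E, A are collinear ∩ CA ⟂ BE]
4. A_y = 2  [B, E, A are collinear ∩ CA ⟂ BE]
   → A = (1, 2)

A = (1, 2)
B = (1, 12)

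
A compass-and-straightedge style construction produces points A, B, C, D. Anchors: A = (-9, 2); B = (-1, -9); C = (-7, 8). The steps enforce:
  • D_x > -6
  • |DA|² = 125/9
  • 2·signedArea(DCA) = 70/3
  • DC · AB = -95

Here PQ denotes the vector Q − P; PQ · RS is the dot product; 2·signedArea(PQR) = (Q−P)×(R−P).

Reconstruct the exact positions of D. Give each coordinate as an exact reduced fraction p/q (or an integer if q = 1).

D = (-17/3, 1/3)

1. D_x = -17/3  [2·signedArea(DCA) = 70/3 ∩ DC · AB = -95]
2. D_y = 1/3  [2·signedArea(DCA) = 70/3 ∩ DC · AB = -95]
   → D = (-17/3, 1/3)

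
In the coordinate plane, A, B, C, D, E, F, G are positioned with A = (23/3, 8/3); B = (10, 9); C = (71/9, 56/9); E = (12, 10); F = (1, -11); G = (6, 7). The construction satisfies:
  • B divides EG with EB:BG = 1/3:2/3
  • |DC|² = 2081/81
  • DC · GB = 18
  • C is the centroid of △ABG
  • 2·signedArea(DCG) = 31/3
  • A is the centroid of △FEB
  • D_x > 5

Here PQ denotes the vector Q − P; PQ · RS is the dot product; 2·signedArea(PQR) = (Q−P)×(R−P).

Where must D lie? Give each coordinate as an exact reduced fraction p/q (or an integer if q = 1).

1. D_x = 17/3  [2·signedArea(DCG) = 31/3 ∩ DC · GB = 18]
2. D_y = 5/3  [2·signedArea(DCG) = 31/3 ∩ DC · GB = 18]
   → D = (17/3, 5/3)

D = (17/3, 5/3)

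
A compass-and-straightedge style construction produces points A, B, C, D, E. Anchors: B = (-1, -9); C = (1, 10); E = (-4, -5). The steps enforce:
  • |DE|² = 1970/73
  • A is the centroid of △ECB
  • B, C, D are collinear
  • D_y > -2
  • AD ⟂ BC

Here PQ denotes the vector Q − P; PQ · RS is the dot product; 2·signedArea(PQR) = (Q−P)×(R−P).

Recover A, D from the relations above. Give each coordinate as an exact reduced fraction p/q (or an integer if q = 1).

1. A_x = -4/3  [A is the centroid of △ECB]
2. A_y = -4/3  [A is the centroid of △ECB]
   → A = (-4/3, -4/3)
3. D_x = -15/73  [B, C, D are collinear ∩ AD ⟂ BC]
4. D_y = -106/73  [B, C, D are collinear ∩ AD ⟂ BC]
   → D = (-15/73, -106/73)

A = (-4/3, -4/3)
D = (-15/73, -106/73)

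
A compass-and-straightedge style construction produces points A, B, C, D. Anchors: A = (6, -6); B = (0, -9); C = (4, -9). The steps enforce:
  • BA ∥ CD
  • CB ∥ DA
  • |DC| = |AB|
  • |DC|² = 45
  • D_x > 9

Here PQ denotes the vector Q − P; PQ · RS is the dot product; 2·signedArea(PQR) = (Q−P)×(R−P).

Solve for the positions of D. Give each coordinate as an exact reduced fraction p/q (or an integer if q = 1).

1. D_x = 10  [CB ∥ DA ∩ BA ∥ CD]
2. D_y = -6  [CB ∥ DA ∩ BA ∥ CD]
   → D = (10, -6)

D = (10, -6)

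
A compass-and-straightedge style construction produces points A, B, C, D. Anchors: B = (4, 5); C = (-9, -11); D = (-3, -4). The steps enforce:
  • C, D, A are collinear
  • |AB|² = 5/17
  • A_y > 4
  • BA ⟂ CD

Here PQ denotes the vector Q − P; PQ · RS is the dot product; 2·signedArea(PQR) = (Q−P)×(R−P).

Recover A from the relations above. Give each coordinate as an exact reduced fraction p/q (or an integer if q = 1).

A = (75/17, 79/17)

1. A_x = 75/17  [C, D, A are collinear ∩ BA ⟂ CD]
2. A_y = 79/17  [C, D, A are collinear ∩ BA ⟂ CD]
   → A = (75/17, 79/17)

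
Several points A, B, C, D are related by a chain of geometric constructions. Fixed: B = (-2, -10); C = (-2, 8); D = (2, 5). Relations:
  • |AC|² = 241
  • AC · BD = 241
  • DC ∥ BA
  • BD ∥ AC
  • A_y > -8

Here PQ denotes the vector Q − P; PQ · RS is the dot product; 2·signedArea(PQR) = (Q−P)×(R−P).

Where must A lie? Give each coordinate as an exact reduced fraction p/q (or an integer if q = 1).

1. A_x = -6  [BD ∥ AC ∩ DC ∥ BA]
2. A_y = -7  [BD ∥ AC ∩ DC ∥ BA]
   → A = (-6, -7)

A = (-6, -7)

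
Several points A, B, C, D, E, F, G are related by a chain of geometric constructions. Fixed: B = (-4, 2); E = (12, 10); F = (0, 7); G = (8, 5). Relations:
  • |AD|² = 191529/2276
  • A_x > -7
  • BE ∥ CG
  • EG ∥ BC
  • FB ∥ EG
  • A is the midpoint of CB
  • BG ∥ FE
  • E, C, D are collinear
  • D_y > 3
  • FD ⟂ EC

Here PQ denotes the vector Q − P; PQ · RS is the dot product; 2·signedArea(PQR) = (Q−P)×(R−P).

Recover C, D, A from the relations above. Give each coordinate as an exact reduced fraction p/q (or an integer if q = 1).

A = (-6, -1/2)
C = (-8, -3)
D = (1248/569, 2063/569)

1. C_x = -8  [BE ∥ CG ∩ EG ∥ BC]
2. C_y = -3  [BE ∥ CG ∩ EG ∥ BC]
   → C = (-8, -3)
3. D_x = 1248/569  [E, C, D are collinear ∩ FD ⟂ EC]
4. D_y = 2063/569  [E, C, D are collinear ∩ FD ⟂ EC]
   → D = (1248/569, 2063/569)
5. A_x = -6  [A is the midpoint of CB]
6. A_y = -1/2  [A is the midpoint of CB]
   → A = (-6, -1/2)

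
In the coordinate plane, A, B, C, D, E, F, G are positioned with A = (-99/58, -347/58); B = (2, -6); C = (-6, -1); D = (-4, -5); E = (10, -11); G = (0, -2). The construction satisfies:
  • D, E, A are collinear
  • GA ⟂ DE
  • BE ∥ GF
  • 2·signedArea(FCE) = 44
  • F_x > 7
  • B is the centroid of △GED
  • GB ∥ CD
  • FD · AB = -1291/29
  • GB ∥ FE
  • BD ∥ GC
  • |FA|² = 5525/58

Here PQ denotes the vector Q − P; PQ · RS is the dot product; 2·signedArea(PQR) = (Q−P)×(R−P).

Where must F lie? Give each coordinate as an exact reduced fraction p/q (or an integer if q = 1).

F = (8, -7)

1. F_x = 8  [GB ∥ FE ∩ BE ∥ GF]
2. F_y = -7  [GB ∥ FE ∩ BE ∥ GF]
   → F = (8, -7)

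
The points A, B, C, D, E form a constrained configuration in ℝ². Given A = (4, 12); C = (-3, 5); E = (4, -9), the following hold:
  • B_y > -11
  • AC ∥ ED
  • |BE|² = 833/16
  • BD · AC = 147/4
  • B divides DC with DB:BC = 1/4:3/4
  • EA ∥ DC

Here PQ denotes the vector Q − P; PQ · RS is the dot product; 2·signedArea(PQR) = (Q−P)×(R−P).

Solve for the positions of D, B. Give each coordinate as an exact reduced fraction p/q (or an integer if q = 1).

1. D_x = -3  [EA ∥ DC ∩ AC ∥ ED]
2. D_y = -16  [EA ∥ DC ∩ AC ∥ ED]
   → D = (-3, -16)
3. B_x = -3  [B divides DC with DB:BC = 1/4:3/4]
4. B_y = -43/4  [B divides DC with DB:BC = 1/4:3/4]
   → B = (-3, -43/4)

B = (-3, -43/4)
D = (-3, -16)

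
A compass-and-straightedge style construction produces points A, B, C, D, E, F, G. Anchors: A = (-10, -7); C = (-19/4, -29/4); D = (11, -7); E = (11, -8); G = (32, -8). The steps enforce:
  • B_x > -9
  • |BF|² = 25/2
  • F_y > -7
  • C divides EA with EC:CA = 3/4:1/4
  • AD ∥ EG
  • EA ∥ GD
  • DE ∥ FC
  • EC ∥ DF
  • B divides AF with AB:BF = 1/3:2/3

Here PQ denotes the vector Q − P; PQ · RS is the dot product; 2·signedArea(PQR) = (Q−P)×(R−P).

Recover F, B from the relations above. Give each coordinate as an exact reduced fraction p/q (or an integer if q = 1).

1. F_x = -19/4  [DE ∥ FC ∩ EC ∥ DF]
2. F_y = -25/4  [DE ∥ FC ∩ EC ∥ DF]
   → F = (-19/4, -25/4)
3. B_x = -33/4  [B divides AF with AB:BF = 1/3:2/3]
4. B_y = -27/4  [B divides AF with AB:BF = 1/3:2/3]
   → B = (-33/4, -27/4)

B = (-33/4, -27/4)
F = (-19/4, -25/4)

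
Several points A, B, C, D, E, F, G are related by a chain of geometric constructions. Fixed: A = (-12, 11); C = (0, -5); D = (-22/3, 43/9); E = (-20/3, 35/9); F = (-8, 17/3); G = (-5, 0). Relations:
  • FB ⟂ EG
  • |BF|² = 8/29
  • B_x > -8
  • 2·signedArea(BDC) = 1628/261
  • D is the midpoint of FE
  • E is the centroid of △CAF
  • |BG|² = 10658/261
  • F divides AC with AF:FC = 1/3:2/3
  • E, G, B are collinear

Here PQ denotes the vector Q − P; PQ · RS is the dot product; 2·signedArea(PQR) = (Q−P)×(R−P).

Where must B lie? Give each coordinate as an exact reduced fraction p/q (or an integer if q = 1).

1. B_x = -218/29  [E, G, B are collinear ∩ FB ⟂ EG]
2. B_y = 511/87  [E, G, B are collinear ∩ FB ⟂ EG]
   → B = (-218/29, 511/87)

B = (-218/29, 511/87)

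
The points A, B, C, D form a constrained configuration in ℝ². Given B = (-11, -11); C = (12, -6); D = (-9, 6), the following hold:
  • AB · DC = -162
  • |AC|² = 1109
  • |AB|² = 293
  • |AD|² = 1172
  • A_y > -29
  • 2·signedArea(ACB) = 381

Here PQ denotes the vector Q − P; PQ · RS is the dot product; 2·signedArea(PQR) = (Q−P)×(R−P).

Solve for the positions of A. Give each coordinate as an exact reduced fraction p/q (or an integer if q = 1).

A = (-13, -28)

1. A_x = -13  [AB · DC = -162 ∩ 2·signedArea(ACB) = 381]
2. A_y = -28  [AB · DC = -162 ∩ 2·signedArea(ACB) = 381]
   → A = (-13, -28)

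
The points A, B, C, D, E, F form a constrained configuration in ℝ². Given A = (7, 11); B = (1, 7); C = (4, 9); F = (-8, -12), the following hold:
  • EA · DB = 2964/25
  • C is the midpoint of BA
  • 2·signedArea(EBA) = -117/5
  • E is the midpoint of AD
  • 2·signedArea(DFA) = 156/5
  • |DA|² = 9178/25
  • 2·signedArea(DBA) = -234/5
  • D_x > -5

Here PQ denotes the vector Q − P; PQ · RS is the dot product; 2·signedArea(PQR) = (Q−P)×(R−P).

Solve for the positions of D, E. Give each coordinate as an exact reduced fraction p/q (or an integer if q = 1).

1. D_x = -22/5  [2·signedArea(DBA) = -234/5 ∩ 2·signedArea(DFA) = 156/5]
2. D_y = -22/5  [2·signedArea(DBA) = -234/5 ∩ 2·signedArea(DFA) = 156/5]
   → D = (-22/5, -22/5)
3. E_x = 13/10  [E is the midpoint of AD]
4. E_y = 33/10  [E is the midpoint of AD]
   → E = (13/10, 33/10)

D = (-22/5, -22/5)
E = (13/10, 33/10)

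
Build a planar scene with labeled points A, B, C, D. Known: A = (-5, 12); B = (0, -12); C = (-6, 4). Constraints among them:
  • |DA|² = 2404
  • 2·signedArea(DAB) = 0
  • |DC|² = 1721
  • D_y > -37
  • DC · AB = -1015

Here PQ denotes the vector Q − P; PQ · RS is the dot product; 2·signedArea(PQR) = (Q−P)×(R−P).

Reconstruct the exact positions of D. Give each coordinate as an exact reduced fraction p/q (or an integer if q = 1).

1. D_x = 5  [2·signedArea(DAB) = 0 ∩ DC · AB = -1015]
2. D_y = -36  [2·signedArea(DAB) = 0 ∩ DC · AB = -1015]
   → D = (5, -36)

D = (5, -36)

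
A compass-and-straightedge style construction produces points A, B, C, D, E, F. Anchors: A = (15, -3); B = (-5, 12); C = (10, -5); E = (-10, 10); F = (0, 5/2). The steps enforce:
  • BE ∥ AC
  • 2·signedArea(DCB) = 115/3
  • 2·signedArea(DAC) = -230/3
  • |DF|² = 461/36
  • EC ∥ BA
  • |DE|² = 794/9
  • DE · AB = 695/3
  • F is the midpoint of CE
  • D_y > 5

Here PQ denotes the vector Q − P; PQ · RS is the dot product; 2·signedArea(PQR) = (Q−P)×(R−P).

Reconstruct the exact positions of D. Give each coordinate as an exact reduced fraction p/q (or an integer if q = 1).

1. D_x = -5/3  [2·signedArea(DCB) = 115/3 ∩ DE · AB = 695/3]
2. D_y = 17/3  [2·signedArea(DCB) = 115/3 ∩ DE · AB = 695/3]
   → D = (-5/3, 17/3)

D = (-5/3, 17/3)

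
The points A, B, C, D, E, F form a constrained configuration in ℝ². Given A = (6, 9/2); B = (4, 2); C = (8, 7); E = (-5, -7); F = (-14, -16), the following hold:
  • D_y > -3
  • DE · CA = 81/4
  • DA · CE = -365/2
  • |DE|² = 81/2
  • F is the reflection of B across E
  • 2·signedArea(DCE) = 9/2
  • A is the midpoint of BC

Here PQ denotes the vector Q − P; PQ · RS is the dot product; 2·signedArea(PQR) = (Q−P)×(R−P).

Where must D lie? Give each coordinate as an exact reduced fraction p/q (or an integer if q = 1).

1. D_x = -1/2  [DA · CE = -365/2 ∩ DE · CA = 81/4]
2. D_y = -5/2  [DA · CE = -365/2 ∩ DE · CA = 81/4]
   → D = (-1/2, -5/2)

D = (-1/2, -5/2)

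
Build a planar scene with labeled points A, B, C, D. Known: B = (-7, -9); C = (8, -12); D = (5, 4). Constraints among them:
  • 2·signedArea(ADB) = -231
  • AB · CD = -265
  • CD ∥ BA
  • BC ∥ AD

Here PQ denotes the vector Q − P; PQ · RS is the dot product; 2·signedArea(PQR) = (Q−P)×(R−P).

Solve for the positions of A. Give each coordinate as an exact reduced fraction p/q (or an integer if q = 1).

A = (-10, 7)

1. A_x = -10  [BC ∥ AD ∩ CD ∥ BA]
2. A_y = 7  [BC ∥ AD ∩ CD ∥ BA]
   → A = (-10, 7)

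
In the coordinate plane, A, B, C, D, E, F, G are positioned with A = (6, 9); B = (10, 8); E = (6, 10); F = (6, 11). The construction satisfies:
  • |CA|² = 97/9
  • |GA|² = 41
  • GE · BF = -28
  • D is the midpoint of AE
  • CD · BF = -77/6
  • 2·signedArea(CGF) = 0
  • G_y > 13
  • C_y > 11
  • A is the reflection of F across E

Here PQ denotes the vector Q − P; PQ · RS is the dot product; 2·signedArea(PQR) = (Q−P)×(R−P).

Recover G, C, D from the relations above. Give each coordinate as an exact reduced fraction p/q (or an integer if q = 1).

C = (14/3, 12)
D = (6, 19/2)
G = (2, 14)

1. G_x = 2  [line 4·x + -3·y + 34 = 0 ∩ |GA|² = 41]
2. G_y = 14  [line 4·x + -3·y + 34 = 0 ∩ |GA|² = 41]
   → G = (2, 14)
3. C_x = 14/3  [line 3·x + 4·y + -62 = 0 ∩ |CA|² = 97/9]
4. C_y = 12  [line 3·x + 4·y + -62 = 0 ∩ |CA|² = 97/9]
   → C = (14/3, 12)
5. D_x = 6  [D is the midpoint of AE]
6. D_y = 19/2  [D is the midpoint of AE]
   → D = (6, 19/2)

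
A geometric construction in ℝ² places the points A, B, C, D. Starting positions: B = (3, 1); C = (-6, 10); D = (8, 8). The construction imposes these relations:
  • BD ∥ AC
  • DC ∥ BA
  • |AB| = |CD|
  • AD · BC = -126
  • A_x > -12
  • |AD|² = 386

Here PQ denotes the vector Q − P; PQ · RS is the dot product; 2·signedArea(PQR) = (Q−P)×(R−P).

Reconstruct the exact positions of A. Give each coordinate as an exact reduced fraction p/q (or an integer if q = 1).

A = (-11, 3)

1. A_x = -11  [BD ∥ AC ∩ DC ∥ BA]
2. A_y = 3  [BD ∥ AC ∩ DC ∥ BA]
   → A = (-11, 3)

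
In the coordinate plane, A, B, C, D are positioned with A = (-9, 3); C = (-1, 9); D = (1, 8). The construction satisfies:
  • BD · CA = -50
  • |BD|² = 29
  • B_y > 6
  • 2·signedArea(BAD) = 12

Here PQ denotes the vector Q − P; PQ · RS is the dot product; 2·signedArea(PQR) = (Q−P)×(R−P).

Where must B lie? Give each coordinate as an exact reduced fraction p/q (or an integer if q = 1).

B = (-21/5, 33/5)

1. B_x = -21/5  [BD · CA = -50 ∩ 2·signedArea(BAD) = 12]
2. B_y = 33/5  [BD · CA = -50 ∩ 2·signedArea(BAD) = 12]
   → B = (-21/5, 33/5)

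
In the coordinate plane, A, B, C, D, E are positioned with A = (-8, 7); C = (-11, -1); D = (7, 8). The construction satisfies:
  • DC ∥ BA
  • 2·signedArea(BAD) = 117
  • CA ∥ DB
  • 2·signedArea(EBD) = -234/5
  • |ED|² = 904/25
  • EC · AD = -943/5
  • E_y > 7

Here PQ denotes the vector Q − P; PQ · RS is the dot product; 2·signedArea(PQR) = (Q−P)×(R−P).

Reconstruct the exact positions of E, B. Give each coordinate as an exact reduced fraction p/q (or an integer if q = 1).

B = (10, 16)
E = (1, 38/5)

1. E_x = 1  [line -15·x + -1·y + 113/5 = 0 ∩ |ED|² = 904/25]
2. E_y = 38/5  [line -15·x + -1·y + 113/5 = 0 ∩ |ED|² = 904/25]
   → E = (1, 38/5)
3. B_x = 10  [DC ∥ BA ∩ CA ∥ DB]
4. B_y = 16  [DC ∥ BA ∩ CA ∥ DB]
   → B = (10, 16)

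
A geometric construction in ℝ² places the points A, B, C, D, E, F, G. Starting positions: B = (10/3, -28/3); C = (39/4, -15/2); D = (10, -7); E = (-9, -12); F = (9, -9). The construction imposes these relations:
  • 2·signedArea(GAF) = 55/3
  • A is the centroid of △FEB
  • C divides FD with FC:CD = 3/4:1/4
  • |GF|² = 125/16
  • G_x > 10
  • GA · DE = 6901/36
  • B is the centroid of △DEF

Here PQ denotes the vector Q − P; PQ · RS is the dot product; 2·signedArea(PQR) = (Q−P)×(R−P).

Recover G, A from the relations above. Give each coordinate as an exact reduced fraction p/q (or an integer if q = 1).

A = (10/9, -91/9)
G = (41/4, -13/2)

1. A_x = 10/9  [A is the centroid of △FEB]
2. A_y = -91/9  [A is the centroid of △FEB]
   → A = (10/9, -91/9)
3. G_x = 41/4  [GA · DE = 6901/36 ∩ 2·signedArea(GAF) = 55/3]
4. G_y = -13/2  [GA · DE = 6901/36 ∩ 2·signedArea(GAF) = 55/3]
   → G = (41/4, -13/2)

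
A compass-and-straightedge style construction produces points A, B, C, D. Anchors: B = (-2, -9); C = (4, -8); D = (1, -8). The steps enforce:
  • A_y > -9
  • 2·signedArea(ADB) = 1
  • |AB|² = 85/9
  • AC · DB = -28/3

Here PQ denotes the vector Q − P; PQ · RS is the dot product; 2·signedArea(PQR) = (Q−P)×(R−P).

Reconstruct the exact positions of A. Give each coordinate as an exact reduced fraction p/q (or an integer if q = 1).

1. A_x = 1  [2·signedArea(ADB) = 1 ∩ AC · DB = -28/3]
2. A_y = -25/3  [2·signedArea(ADB) = 1 ∩ AC · DB = -28/3]
   → A = (1, -25/3)

A = (1, -25/3)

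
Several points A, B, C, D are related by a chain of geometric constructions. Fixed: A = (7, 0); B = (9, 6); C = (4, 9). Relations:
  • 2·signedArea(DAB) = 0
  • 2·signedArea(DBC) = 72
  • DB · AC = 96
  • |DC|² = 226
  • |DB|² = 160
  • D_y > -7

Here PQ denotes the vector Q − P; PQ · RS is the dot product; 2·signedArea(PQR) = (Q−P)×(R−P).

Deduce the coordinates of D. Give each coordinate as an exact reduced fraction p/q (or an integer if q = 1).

1. D_x = 5  [2·signedArea(DAB) = 0 ∩ DB · AC = 96]
2. D_y = -6  [2·signedArea(DAB) = 0 ∩ DB · AC = 96]
   → D = (5, -6)

D = (5, -6)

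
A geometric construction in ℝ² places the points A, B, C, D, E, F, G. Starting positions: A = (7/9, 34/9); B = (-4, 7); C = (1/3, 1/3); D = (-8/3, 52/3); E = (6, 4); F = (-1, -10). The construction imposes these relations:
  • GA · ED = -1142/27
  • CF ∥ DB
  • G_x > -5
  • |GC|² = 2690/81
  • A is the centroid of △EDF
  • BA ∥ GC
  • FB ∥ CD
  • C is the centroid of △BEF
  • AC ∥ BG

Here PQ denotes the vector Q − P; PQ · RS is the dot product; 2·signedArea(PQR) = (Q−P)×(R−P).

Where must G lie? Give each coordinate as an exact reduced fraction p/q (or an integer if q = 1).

1. G_x = -40/9  [BA ∥ GC ∩ AC ∥ BG]
2. G_y = 32/9  [BA ∥ GC ∩ AC ∥ BG]
   → G = (-40/9, 32/9)

G = (-40/9, 32/9)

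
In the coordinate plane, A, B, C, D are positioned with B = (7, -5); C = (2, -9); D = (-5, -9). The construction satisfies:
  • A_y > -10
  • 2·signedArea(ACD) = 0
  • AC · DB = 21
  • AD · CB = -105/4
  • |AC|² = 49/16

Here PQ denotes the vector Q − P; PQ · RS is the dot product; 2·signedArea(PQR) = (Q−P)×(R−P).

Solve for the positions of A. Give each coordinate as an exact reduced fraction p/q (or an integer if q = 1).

1. A_x = 1/4  [2·signedArea(ACD) = 0 ∩ AC · DB = 21]
2. A_y = -9  [2·signedArea(ACD) = 0 ∩ AC · DB = 21]
   → A = (1/4, -9)

A = (1/4, -9)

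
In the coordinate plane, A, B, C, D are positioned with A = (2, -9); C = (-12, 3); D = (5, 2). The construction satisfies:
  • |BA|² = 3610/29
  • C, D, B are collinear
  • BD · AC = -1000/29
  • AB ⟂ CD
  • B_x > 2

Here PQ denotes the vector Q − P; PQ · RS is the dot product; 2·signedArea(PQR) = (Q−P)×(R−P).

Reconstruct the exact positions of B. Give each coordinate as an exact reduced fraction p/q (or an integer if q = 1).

B = (77/29, 62/29)

1. B_x = 77/29  [C, D, B are collinear ∩ AB ⟂ CD]
2. B_y = 62/29  [C, D, B are collinear ∩ AB ⟂ CD]
   → B = (77/29, 62/29)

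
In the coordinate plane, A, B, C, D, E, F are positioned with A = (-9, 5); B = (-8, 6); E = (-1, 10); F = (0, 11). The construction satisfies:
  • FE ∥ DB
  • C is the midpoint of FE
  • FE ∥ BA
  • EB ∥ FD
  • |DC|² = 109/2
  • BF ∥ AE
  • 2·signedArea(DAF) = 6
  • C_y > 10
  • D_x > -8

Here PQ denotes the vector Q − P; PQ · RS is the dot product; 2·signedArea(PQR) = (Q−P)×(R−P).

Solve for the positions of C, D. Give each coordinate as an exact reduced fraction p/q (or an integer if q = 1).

C = (-1/2, 21/2)
D = (-7, 7)

1. C_x = -1/2  [C is the midpoint of FE]
2. C_y = 21/2  [C is the midpoint of FE]
   → C = (-1/2, 21/2)
3. D_x = -7  [FE ∥ DB ∩ EB ∥ FD]
4. D_y = 7  [FE ∥ DB ∩ EB ∥ FD]
   → D = (-7, 7)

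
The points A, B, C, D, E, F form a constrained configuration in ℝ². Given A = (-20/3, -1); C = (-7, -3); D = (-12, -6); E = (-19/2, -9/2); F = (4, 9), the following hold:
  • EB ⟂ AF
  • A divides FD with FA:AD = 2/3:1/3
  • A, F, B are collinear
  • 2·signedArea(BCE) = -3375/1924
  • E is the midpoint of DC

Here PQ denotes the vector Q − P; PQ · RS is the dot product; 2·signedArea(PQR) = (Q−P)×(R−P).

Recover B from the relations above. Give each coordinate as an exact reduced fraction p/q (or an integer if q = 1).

1. B_x = -4772/481  [A, F, B are collinear ∩ EB ⟂ AF]
2. B_y = -3897/962  [A, F, B are collinear ∩ EB ⟂ AF]
   → B = (-4772/481, -3897/962)

B = (-4772/481, -3897/962)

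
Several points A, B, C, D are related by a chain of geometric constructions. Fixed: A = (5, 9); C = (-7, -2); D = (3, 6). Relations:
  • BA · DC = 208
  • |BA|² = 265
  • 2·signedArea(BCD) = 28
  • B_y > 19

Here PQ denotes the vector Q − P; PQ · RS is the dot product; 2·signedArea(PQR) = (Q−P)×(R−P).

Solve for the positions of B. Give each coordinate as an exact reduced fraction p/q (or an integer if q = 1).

1. B_x = 17  [2·signedArea(BCD) = 28 ∩ BA · DC = 208]
2. B_y = 20  [2·signedArea(BCD) = 28 ∩ BA · DC = 208]
   → B = (17, 20)

B = (17, 20)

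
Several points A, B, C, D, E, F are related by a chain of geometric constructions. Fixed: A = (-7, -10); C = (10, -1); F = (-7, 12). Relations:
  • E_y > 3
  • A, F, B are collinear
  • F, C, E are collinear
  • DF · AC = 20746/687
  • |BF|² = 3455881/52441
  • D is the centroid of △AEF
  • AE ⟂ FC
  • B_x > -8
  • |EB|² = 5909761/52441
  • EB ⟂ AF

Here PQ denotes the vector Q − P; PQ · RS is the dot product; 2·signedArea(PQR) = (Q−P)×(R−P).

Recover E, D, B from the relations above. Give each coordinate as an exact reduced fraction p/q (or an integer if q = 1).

1. E_x = 828/229  [F, C, E are collinear ∩ AE ⟂ FC]
2. E_y = 889/229  [F, C, E are collinear ∩ AE ⟂ FC]
   → E = (828/229, 889/229)
3. D_x = -2378/687  [D is the centroid of △AEF]
4. D_y = 449/229  [D is the centroid of △AEF]
   → D = (-2378/687, 449/229)
5. B_x = -7  [A, F, B are collinear ∩ EB ⟂ AF]
6. B_y = 889/229  [A, F, B are collinear ∩ EB ⟂ AF]
   → B = (-7, 889/229)

B = (-7, 889/229)
D = (-2378/687, 449/229)
E = (828/229, 889/229)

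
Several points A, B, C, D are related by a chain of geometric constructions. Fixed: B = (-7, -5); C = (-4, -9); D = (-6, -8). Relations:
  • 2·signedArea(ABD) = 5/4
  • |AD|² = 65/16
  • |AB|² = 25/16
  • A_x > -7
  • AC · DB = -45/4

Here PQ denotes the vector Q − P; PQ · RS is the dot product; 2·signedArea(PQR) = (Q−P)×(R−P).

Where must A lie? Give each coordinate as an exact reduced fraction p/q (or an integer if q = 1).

A = (-25/4, -6)

1. A_x = -25/4  [AC · DB = -45/4 ∩ 2·signedArea(ABD) = 5/4]
2. A_y = -6  [AC · DB = -45/4 ∩ 2·signedArea(ABD) = 5/4]
   → A = (-25/4, -6)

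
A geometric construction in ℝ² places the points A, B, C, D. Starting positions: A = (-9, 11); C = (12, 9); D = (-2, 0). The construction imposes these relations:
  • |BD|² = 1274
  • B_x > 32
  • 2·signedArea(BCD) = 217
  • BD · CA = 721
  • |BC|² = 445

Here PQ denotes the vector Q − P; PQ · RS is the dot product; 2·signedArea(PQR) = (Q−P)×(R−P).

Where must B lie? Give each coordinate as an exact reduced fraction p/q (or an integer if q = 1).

B = (33, 7)

1. B_x = 33  [BD · CA = 721 ∩ 2·signedArea(BCD) = 217]
2. B_y = 7  [BD · CA = 721 ∩ 2·signedArea(BCD) = 217]
   → B = (33, 7)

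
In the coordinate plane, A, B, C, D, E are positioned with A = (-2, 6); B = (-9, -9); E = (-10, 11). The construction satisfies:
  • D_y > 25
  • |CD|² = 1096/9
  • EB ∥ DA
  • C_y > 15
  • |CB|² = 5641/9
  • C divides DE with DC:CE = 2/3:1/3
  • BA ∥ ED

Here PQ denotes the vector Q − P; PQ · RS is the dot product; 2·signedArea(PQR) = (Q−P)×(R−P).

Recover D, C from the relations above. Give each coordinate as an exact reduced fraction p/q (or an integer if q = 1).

1. D_x = -3  [EB ∥ DA ∩ BA ∥ ED]
2. D_y = 26  [EB ∥ DA ∩ BA ∥ ED]
   → D = (-3, 26)
3. C_x = -23/3  [C divides DE with DC:CE = 2/3:1/3]
4. C_y = 16  [C divides DE with DC:CE = 2/3:1/3]
   → C = (-23/3, 16)

C = (-23/3, 16)
D = (-3, 26)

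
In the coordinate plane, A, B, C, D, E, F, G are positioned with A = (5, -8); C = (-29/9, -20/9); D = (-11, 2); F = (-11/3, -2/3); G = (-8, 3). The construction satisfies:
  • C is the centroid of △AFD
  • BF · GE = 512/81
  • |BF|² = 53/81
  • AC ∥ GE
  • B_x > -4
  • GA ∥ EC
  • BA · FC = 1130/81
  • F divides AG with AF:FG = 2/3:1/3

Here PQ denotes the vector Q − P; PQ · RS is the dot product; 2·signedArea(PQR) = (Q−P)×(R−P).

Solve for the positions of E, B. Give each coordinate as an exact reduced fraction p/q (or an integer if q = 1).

1. E_x = -146/9  [GA ∥ EC ∩ AC ∥ GE]
2. E_y = 79/9  [GA ∥ EC ∩ AC ∥ GE]
   → E = (-146/9, 79/9)
3. B_x = -31/9  [BF · GE = 512/81 ∩ BA · FC = 1130/81]
4. B_y = -13/9  [BF · GE = 512/81 ∩ BA · FC = 1130/81]
   → B = (-31/9, -13/9)

B = (-31/9, -13/9)
E = (-146/9, 79/9)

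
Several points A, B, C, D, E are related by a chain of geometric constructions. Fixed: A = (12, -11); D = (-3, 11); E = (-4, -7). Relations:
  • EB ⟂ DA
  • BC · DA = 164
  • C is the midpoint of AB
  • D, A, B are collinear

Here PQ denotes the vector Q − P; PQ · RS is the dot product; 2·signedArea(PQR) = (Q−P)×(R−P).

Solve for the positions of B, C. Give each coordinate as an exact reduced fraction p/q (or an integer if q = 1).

B = (3588/709, -583/709)
C = (6048/709, -4191/709)

1. B_x = 3588/709  [D, A, B are collinear ∩ EB ⟂ DA]
2. B_y = -583/709  [D, A, B are collinear ∩ EB ⟂ DA]
   → B = (3588/709, -583/709)
3. C_x = 6048/709  [C is the midpoint of AB]
4. C_y = -4191/709  [C is the midpoint of AB]
   → C = (6048/709, -4191/709)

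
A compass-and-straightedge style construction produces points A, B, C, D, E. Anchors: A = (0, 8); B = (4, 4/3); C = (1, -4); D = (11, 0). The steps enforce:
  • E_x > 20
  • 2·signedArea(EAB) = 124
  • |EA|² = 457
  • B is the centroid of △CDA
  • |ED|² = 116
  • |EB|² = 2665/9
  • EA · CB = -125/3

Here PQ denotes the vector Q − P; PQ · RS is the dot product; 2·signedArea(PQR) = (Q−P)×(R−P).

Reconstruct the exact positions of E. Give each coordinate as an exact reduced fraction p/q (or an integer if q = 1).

E = (21, 4)

1. E_x = 21  [2·signedArea(EAB) = 124 ∩ EA · CB = -125/3]
2. E_y = 4  [2·signedArea(EAB) = 124 ∩ EA · CB = -125/3]
   → E = (21, 4)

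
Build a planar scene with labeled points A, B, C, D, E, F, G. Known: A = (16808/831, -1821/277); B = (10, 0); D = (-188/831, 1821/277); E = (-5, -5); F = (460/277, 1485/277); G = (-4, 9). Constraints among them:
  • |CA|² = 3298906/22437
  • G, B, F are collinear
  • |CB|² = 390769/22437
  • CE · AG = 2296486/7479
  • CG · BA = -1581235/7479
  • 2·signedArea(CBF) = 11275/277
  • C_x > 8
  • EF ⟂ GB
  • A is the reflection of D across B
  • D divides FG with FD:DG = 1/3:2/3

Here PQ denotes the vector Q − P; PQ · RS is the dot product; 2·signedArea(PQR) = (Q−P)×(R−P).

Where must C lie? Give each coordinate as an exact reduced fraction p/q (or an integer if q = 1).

C = (20963/2493, -3206/831)

1. C_x = 20963/2493  [CE · AG = 2296486/7479 ∩ 2·signedArea(CBF) = 11275/277]
2. C_y = -3206/831  [CE · AG = 2296486/7479 ∩ 2·signedArea(CBF) = 11275/277]
   → C = (20963/2493, -3206/831)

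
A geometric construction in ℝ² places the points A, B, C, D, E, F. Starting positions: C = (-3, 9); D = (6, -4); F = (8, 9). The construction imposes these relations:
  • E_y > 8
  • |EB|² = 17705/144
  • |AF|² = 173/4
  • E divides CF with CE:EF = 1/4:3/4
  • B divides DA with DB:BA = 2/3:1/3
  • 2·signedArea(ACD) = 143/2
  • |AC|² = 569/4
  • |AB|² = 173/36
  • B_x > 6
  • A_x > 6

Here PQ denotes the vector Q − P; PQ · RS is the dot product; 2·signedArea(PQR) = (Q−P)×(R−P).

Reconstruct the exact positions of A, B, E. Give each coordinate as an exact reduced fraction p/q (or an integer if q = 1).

A = (7, 5/2)
B = (20/3, 1/3)
E = (-1/4, 9)

1. A_x = 7  [line 13·x + 9·y + -227/2 = 0 ∩ |AC|² = 569/4]
2. A_y = 5/2  [line 13·x + 9·y + -227/2 = 0 ∩ |AC|² = 569/4]
   → A = (7, 5/2)
3. B_x = 20/3  [B divides DA with DB:BA = 2/3:1/3]
4. B_y = 1/3  [B divides DA with DB:BA = 2/3:1/3]
   → B = (20/3, 1/3)
5. E_x = -1/4  [E divides CF with CE:EF = 1/4:3/4]
6. E_y = 9  [E divides CF with CE:EF = 1/4:3/4]
   → E = (-1/4, 9)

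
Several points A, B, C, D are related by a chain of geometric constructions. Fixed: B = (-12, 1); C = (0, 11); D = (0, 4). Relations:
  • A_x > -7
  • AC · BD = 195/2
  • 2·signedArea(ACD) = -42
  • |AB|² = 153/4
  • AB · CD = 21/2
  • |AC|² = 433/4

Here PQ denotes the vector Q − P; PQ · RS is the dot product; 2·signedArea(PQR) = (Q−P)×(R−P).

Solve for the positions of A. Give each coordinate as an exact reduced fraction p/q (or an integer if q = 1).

1. A_x = -6  [2·signedArea(ACD) = -42 ∩ AC · BD = 195/2]
2. A_y = 5/2  [2·signedArea(ACD) = -42 ∩ AC · BD = 195/2]
   → A = (-6, 5/2)

A = (-6, 5/2)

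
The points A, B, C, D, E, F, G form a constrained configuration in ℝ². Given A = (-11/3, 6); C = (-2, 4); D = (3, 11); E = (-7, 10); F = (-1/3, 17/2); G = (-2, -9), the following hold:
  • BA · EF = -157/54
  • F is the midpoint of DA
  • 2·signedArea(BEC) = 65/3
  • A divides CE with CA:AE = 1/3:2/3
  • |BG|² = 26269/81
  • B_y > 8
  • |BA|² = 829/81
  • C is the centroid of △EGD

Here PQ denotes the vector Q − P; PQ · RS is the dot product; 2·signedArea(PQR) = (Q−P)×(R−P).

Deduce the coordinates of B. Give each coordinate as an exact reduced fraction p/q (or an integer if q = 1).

B = (-23/9, 9)

1. B_x = -23/9  [BA · EF = -157/54 ∩ 2·signedArea(BEC) = 65/3]
2. B_y = 9  [BA · EF = -157/54 ∩ 2·signedArea(BEC) = 65/3]
   → B = (-23/9, 9)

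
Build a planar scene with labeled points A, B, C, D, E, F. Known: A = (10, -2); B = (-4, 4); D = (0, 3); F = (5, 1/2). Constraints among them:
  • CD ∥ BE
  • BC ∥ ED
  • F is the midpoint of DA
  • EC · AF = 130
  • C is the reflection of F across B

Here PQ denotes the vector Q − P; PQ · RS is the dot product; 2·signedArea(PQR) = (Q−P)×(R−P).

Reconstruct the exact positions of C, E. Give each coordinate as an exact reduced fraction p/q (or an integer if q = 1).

C = (-13, 15/2)
E = (9, -1/2)

1. C_x = -13  [C is the reflection of F across B]
2. C_y = 15/2  [C is the reflection of F across B]
   → C = (-13, 15/2)
3. E_x = 9  [BC ∥ ED ∩ CD ∥ BE]
4. E_y = -1/2  [BC ∥ ED ∩ CD ∥ BE]
   → E = (9, -1/2)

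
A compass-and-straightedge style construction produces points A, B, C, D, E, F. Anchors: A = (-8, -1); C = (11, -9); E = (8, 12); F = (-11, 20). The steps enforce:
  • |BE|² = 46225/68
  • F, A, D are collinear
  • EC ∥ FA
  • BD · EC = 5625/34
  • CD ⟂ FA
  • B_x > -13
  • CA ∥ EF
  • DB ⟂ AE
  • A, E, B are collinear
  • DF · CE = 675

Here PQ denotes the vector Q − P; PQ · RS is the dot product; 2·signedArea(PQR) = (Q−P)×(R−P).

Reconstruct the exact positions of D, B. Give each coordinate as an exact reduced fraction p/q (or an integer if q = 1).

1. D_x = -13/2  [F, A, D are collinear ∩ CD ⟂ FA]
2. D_y = -23/2  [F, A, D are collinear ∩ CD ⟂ FA]
   → D = (-13/2, -23/2)
3. B_x = -208/17  [A, E, B are collinear ∩ DB ⟂ AE]
4. B_y = -151/34  [A, E, B are collinear ∩ DB ⟂ AE]
   → B = (-208/17, -151/34)

B = (-208/17, -151/34)
D = (-13/2, -23/2)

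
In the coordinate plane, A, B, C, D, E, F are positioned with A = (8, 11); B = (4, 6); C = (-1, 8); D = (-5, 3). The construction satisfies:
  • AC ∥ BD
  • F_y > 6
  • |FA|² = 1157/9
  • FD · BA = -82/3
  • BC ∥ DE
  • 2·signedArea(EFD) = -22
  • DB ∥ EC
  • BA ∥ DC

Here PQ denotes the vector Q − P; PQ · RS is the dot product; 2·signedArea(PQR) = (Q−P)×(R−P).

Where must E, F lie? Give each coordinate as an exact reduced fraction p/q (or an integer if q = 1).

1. E_x = -10  [DB ∥ EC ∩ BC ∥ DE]
2. E_y = 5  [DB ∥ EC ∩ BC ∥ DE]
   → E = (-10, 5)
3. F_x = -7/3  [FD · BA = -82/3 ∩ 2·signedArea(EFD) = -22]
4. F_y = 19/3  [FD · BA = -82/3 ∩ 2·signedArea(EFD) = -22]
   → F = (-7/3, 19/3)

E = (-10, 5)
F = (-7/3, 19/3)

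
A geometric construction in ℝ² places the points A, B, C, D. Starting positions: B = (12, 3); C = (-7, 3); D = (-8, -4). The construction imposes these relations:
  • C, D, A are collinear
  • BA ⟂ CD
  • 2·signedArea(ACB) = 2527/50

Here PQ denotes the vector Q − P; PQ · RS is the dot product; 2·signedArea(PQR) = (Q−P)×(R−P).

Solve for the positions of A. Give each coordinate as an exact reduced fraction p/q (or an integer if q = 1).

A = (-331/50, 283/50)

1. A_x = -331/50  [C, D, A are collinear ∩ BA ⟂ CD]
2. A_y = 283/50  [C, D, A are collinear ∩ BA ⟂ CD]
   → A = (-331/50, 283/50)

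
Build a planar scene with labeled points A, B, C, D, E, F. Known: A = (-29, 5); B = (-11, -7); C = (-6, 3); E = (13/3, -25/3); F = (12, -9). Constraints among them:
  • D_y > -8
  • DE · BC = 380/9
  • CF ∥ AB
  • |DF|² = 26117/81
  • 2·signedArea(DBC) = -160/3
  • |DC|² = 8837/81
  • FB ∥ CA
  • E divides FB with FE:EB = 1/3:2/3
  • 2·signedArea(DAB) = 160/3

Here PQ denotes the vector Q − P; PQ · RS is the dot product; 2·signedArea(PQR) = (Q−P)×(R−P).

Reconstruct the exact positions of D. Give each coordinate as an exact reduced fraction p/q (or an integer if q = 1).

1. D_x = -53/9  [2·signedArea(DAB) = 160/3 ∩ 2·signedArea(DBC) = -160/3]
2. D_y = -67/9  [2·signedArea(DAB) = 160/3 ∩ 2·signedArea(DBC) = -160/3]
   → D = (-53/9, -67/9)

D = (-53/9, -67/9)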